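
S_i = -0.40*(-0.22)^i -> [-0.4, 0.09, -0.02, 0.0, -0.0]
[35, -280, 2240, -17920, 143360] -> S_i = 35*-8^i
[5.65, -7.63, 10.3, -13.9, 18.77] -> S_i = 5.65*(-1.35)^i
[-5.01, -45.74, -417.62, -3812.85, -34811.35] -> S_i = -5.01*9.13^i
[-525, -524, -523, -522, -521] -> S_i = -525 + 1*i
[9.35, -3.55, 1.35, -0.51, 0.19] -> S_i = 9.35*(-0.38)^i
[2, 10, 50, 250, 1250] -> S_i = 2*5^i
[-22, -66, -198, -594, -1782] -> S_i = -22*3^i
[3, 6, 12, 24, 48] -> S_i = 3*2^i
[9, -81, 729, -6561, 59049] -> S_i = 9*-9^i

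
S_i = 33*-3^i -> [33, -99, 297, -891, 2673]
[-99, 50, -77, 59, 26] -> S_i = Random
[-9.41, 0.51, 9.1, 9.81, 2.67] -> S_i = Random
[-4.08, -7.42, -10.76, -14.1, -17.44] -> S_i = -4.08 + -3.34*i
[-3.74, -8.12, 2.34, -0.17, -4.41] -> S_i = Random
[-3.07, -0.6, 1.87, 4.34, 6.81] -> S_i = -3.07 + 2.47*i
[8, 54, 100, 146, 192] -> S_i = 8 + 46*i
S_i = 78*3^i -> [78, 234, 702, 2106, 6318]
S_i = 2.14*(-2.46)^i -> [2.14, -5.26, 12.95, -31.86, 78.37]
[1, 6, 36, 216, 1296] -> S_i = 1*6^i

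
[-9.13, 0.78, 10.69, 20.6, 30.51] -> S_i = -9.13 + 9.91*i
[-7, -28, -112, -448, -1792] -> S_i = -7*4^i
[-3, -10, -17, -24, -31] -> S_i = -3 + -7*i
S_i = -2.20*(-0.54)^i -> [-2.2, 1.19, -0.64, 0.35, -0.19]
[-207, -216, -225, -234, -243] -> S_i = -207 + -9*i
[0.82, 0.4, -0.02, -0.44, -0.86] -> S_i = 0.82 + -0.42*i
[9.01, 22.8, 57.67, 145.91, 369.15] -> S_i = 9.01*2.53^i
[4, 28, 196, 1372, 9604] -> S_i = 4*7^i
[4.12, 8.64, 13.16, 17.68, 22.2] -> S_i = 4.12 + 4.52*i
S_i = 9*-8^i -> [9, -72, 576, -4608, 36864]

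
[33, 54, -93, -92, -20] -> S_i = Random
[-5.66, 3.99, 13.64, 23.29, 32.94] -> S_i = -5.66 + 9.65*i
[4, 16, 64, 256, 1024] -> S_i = 4*4^i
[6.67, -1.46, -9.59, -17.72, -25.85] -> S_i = 6.67 + -8.13*i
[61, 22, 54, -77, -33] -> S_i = Random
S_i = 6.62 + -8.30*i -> [6.62, -1.68, -9.98, -18.28, -26.58]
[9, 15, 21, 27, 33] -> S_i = 9 + 6*i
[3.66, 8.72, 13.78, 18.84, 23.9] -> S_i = 3.66 + 5.06*i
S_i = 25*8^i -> [25, 200, 1600, 12800, 102400]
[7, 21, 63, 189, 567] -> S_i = 7*3^i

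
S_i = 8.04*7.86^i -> [8.04, 63.19, 496.71, 3904.12, 30686.42]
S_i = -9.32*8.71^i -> [-9.32, -81.18, -707.05, -6158.44, -53639.97]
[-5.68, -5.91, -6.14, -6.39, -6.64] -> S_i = -5.68*1.04^i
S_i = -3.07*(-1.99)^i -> [-3.07, 6.11, -12.16, 24.19, -48.14]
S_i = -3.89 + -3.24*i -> [-3.89, -7.13, -10.37, -13.61, -16.85]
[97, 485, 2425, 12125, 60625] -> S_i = 97*5^i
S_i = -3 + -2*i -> [-3, -5, -7, -9, -11]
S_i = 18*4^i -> [18, 72, 288, 1152, 4608]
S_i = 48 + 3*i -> [48, 51, 54, 57, 60]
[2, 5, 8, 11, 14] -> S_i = 2 + 3*i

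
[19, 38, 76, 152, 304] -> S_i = 19*2^i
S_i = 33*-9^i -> [33, -297, 2673, -24057, 216513]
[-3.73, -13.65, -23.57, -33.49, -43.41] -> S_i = -3.73 + -9.92*i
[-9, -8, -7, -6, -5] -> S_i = -9 + 1*i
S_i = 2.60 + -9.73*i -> [2.6, -7.13, -16.86, -26.59, -36.32]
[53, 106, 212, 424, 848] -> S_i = 53*2^i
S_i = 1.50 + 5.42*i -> [1.5, 6.92, 12.34, 17.76, 23.18]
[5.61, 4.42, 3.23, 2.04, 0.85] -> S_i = 5.61 + -1.19*i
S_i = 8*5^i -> [8, 40, 200, 1000, 5000]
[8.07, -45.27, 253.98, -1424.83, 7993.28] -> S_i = 8.07*(-5.61)^i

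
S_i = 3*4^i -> [3, 12, 48, 192, 768]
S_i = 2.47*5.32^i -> [2.47, 13.14, 69.91, 371.9, 1978.53]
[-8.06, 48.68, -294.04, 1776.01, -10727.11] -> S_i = -8.06*(-6.04)^i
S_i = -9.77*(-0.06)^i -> [-9.77, 0.59, -0.04, 0.0, -0.0]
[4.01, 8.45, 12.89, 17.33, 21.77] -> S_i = 4.01 + 4.44*i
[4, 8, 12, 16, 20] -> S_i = 4 + 4*i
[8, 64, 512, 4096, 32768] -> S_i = 8*8^i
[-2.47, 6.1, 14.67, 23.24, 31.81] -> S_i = -2.47 + 8.57*i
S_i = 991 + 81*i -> [991, 1072, 1153, 1234, 1315]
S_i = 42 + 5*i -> [42, 47, 52, 57, 62]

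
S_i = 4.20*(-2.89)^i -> [4.2, -12.14, 35.08, -101.38, 292.98]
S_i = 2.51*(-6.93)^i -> [2.51, -17.39, 120.54, -835.36, 5789.04]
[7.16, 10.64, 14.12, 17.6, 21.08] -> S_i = 7.16 + 3.48*i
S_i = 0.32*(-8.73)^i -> [0.32, -2.79, 24.39, -212.91, 1858.69]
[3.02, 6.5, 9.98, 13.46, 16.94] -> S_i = 3.02 + 3.48*i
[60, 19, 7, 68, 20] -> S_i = Random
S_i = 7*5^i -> [7, 35, 175, 875, 4375]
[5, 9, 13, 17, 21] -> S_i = 5 + 4*i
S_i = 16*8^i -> [16, 128, 1024, 8192, 65536]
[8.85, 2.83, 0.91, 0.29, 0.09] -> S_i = 8.85*0.32^i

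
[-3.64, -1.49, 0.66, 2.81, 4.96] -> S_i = -3.64 + 2.15*i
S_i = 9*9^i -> [9, 81, 729, 6561, 59049]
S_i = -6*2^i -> [-6, -12, -24, -48, -96]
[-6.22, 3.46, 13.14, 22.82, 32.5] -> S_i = -6.22 + 9.68*i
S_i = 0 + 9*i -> [0, 9, 18, 27, 36]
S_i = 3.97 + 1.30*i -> [3.97, 5.27, 6.57, 7.87, 9.17]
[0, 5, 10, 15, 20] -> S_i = 0 + 5*i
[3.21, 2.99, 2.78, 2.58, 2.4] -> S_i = 3.21*0.93^i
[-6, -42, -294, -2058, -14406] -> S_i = -6*7^i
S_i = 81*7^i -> [81, 567, 3969, 27783, 194481]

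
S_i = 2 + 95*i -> [2, 97, 192, 287, 382]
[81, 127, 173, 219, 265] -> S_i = 81 + 46*i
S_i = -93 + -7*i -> [-93, -100, -107, -114, -121]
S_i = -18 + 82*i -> [-18, 64, 146, 228, 310]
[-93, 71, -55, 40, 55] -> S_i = Random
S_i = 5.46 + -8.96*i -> [5.46, -3.5, -12.46, -21.42, -30.38]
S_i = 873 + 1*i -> [873, 874, 875, 876, 877]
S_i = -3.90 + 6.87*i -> [-3.9, 2.97, 9.84, 16.71, 23.58]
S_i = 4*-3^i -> [4, -12, 36, -108, 324]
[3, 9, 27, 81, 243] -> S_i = 3*3^i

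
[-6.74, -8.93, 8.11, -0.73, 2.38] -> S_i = Random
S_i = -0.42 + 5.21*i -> [-0.42, 4.79, 10.0, 15.21, 20.42]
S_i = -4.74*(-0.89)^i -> [-4.74, 4.22, -3.75, 3.34, -2.97]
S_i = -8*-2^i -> [-8, 16, -32, 64, -128]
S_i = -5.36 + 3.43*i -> [-5.36, -1.93, 1.5, 4.93, 8.36]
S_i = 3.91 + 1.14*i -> [3.91, 5.05, 6.19, 7.33, 8.47]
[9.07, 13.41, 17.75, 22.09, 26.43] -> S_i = 9.07 + 4.34*i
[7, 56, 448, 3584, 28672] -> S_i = 7*8^i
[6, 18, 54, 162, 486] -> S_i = 6*3^i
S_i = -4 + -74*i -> [-4, -78, -152, -226, -300]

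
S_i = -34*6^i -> [-34, -204, -1224, -7344, -44064]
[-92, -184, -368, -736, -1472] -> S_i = -92*2^i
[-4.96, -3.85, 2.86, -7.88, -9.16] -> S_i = Random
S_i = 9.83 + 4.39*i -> [9.83, 14.22, 18.61, 23.0, 27.39]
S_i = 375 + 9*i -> [375, 384, 393, 402, 411]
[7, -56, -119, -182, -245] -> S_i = 7 + -63*i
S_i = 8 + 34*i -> [8, 42, 76, 110, 144]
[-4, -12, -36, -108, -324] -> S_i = -4*3^i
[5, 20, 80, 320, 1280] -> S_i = 5*4^i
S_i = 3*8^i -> [3, 24, 192, 1536, 12288]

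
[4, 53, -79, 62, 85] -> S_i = Random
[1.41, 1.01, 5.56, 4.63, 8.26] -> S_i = Random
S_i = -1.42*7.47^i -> [-1.42, -10.61, -79.24, -591.9, -4421.51]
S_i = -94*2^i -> [-94, -188, -376, -752, -1504]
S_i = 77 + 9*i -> [77, 86, 95, 104, 113]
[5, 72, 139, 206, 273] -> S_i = 5 + 67*i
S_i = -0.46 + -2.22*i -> [-0.46, -2.68, -4.9, -7.12, -9.34]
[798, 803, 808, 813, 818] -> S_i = 798 + 5*i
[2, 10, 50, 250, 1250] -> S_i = 2*5^i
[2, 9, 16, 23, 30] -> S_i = 2 + 7*i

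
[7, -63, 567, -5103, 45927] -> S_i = 7*-9^i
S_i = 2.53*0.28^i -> [2.53, 0.71, 0.2, 0.06, 0.02]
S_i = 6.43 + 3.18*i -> [6.43, 9.61, 12.79, 15.97, 19.15]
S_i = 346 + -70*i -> [346, 276, 206, 136, 66]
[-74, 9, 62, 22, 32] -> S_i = Random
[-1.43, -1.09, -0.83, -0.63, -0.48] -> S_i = -1.43*0.76^i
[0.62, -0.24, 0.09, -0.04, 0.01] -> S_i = 0.62*(-0.39)^i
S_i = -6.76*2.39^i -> [-6.76, -16.16, -38.61, -92.29, -220.57]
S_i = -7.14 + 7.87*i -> [-7.14, 0.73, 8.6, 16.47, 24.34]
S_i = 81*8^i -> [81, 648, 5184, 41472, 331776]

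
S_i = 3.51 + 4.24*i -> [3.51, 7.75, 11.99, 16.23, 20.47]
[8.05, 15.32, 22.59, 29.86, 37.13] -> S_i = 8.05 + 7.27*i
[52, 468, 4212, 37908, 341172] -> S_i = 52*9^i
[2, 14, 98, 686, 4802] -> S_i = 2*7^i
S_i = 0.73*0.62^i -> [0.73, 0.45, 0.28, 0.17, 0.11]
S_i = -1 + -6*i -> [-1, -7, -13, -19, -25]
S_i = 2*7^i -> [2, 14, 98, 686, 4802]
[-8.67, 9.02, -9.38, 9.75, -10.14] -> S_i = -8.67*(-1.04)^i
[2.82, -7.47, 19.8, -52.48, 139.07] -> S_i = 2.82*(-2.65)^i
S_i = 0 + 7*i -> [0, 7, 14, 21, 28]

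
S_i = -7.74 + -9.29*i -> [-7.74, -17.03, -26.32, -35.61, -44.9]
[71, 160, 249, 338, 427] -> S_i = 71 + 89*i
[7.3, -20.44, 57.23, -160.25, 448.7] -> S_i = 7.30*(-2.80)^i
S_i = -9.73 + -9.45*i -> [-9.73, -19.18, -28.63, -38.08, -47.53]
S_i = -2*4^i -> [-2, -8, -32, -128, -512]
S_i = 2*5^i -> [2, 10, 50, 250, 1250]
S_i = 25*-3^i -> [25, -75, 225, -675, 2025]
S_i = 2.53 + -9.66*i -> [2.53, -7.13, -16.79, -26.45, -36.11]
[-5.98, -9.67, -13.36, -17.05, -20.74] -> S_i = -5.98 + -3.69*i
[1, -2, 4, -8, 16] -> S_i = 1*-2^i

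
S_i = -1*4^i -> [-1, -4, -16, -64, -256]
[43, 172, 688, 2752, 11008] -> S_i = 43*4^i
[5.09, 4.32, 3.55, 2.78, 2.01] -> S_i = 5.09 + -0.77*i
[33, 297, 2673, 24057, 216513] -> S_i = 33*9^i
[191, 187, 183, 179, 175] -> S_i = 191 + -4*i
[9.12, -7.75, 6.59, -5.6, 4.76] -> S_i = 9.12*(-0.85)^i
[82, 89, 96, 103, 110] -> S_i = 82 + 7*i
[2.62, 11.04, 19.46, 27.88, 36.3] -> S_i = 2.62 + 8.42*i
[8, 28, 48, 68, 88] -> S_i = 8 + 20*i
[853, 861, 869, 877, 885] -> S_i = 853 + 8*i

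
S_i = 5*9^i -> [5, 45, 405, 3645, 32805]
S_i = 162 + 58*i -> [162, 220, 278, 336, 394]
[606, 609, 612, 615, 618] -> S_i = 606 + 3*i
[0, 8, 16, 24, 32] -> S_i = 0 + 8*i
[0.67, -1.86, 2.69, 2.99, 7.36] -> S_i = Random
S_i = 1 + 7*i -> [1, 8, 15, 22, 29]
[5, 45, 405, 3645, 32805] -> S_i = 5*9^i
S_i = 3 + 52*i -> [3, 55, 107, 159, 211]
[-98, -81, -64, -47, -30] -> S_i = -98 + 17*i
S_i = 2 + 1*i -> [2, 3, 4, 5, 6]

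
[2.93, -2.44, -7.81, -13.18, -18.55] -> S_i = 2.93 + -5.37*i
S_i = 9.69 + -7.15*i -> [9.69, 2.54, -4.61, -11.76, -18.91]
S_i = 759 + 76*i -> [759, 835, 911, 987, 1063]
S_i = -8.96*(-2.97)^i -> [-8.96, 26.61, -79.04, 234.73, -697.16]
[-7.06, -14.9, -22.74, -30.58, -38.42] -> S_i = -7.06 + -7.84*i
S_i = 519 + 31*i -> [519, 550, 581, 612, 643]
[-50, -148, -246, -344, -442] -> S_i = -50 + -98*i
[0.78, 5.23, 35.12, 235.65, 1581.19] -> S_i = 0.78*6.71^i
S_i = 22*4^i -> [22, 88, 352, 1408, 5632]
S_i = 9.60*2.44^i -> [9.6, 23.42, 57.15, 139.46, 340.28]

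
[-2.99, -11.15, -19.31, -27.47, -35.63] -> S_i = -2.99 + -8.16*i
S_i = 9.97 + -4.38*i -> [9.97, 5.59, 1.21, -3.17, -7.55]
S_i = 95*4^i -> [95, 380, 1520, 6080, 24320]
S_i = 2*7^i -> [2, 14, 98, 686, 4802]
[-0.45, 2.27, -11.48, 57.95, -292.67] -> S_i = -0.45*(-5.05)^i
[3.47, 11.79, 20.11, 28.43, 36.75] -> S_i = 3.47 + 8.32*i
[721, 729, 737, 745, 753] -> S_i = 721 + 8*i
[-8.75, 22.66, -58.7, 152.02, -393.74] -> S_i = -8.75*(-2.59)^i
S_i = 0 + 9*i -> [0, 9, 18, 27, 36]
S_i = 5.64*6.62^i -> [5.64, 37.34, 247.17, 1636.26, 10832.06]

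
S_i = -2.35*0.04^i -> [-2.35, -0.09, -0.0, -0.0, -0.0]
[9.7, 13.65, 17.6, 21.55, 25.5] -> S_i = 9.70 + 3.95*i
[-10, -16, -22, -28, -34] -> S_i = -10 + -6*i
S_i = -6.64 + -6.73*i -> [-6.64, -13.37, -20.1, -26.83, -33.56]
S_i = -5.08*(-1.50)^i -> [-5.08, 7.62, -11.43, 17.14, -25.72]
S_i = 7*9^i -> [7, 63, 567, 5103, 45927]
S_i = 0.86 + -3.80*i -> [0.86, -2.94, -6.74, -10.54, -14.34]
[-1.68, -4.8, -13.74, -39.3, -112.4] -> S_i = -1.68*2.86^i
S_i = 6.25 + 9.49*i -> [6.25, 15.74, 25.23, 34.72, 44.21]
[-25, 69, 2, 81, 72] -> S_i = Random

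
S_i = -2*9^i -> [-2, -18, -162, -1458, -13122]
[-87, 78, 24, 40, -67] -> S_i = Random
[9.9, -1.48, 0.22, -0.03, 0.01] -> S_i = 9.90*(-0.15)^i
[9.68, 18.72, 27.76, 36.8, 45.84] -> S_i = 9.68 + 9.04*i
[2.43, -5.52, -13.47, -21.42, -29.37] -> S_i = 2.43 + -7.95*i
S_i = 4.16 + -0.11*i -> [4.16, 4.05, 3.94, 3.83, 3.72]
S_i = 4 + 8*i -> [4, 12, 20, 28, 36]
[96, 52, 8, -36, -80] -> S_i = 96 + -44*i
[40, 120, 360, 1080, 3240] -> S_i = 40*3^i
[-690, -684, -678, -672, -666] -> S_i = -690 + 6*i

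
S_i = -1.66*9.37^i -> [-1.66, -15.55, -145.74, -1365.61, -12795.77]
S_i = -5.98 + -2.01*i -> [-5.98, -7.99, -10.0, -12.01, -14.02]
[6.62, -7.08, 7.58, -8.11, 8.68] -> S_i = 6.62*(-1.07)^i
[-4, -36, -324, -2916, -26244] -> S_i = -4*9^i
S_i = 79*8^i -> [79, 632, 5056, 40448, 323584]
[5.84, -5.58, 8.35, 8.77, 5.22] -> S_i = Random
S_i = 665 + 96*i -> [665, 761, 857, 953, 1049]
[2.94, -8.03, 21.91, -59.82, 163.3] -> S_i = 2.94*(-2.73)^i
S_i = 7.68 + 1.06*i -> [7.68, 8.74, 9.8, 10.86, 11.92]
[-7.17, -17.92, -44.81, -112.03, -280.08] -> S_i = -7.17*2.50^i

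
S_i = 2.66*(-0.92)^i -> [2.66, -2.45, 2.25, -2.07, 1.91]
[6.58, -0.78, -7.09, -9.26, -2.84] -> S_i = Random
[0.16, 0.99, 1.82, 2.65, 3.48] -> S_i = 0.16 + 0.83*i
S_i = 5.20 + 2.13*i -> [5.2, 7.33, 9.46, 11.59, 13.72]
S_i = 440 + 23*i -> [440, 463, 486, 509, 532]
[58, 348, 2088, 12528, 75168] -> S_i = 58*6^i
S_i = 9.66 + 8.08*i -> [9.66, 17.74, 25.82, 33.9, 41.98]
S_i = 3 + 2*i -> [3, 5, 7, 9, 11]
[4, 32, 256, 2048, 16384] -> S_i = 4*8^i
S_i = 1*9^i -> [1, 9, 81, 729, 6561]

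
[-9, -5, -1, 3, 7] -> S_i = -9 + 4*i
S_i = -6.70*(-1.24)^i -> [-6.7, 8.31, -10.3, 12.77, -15.84]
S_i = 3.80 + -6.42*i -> [3.8, -2.62, -9.04, -15.46, -21.88]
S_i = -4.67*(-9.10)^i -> [-4.67, 42.5, -386.72, 3519.18, -32024.51]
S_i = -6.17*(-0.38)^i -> [-6.17, 2.34, -0.89, 0.34, -0.13]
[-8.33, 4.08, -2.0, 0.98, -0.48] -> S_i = -8.33*(-0.49)^i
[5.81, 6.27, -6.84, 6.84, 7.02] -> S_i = Random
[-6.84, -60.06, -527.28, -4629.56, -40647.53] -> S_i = -6.84*8.78^i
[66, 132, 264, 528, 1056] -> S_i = 66*2^i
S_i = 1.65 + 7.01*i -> [1.65, 8.66, 15.67, 22.68, 29.69]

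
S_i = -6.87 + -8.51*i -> [-6.87, -15.38, -23.89, -32.4, -40.91]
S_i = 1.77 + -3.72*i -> [1.77, -1.95, -5.67, -9.39, -13.11]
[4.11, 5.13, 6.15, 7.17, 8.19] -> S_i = 4.11 + 1.02*i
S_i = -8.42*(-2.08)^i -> [-8.42, 17.51, -36.43, 75.77, -157.6]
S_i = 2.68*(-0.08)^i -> [2.68, -0.21, 0.02, -0.0, 0.0]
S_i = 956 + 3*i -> [956, 959, 962, 965, 968]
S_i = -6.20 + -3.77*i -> [-6.2, -9.97, -13.74, -17.51, -21.28]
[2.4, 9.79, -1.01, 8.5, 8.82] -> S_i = Random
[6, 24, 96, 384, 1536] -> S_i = 6*4^i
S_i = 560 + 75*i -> [560, 635, 710, 785, 860]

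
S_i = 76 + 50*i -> [76, 126, 176, 226, 276]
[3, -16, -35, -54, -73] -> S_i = 3 + -19*i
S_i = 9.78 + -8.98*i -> [9.78, 0.8, -8.18, -17.16, -26.14]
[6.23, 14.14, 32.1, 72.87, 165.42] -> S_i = 6.23*2.27^i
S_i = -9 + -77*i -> [-9, -86, -163, -240, -317]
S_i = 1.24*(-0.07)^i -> [1.24, -0.09, 0.01, -0.0, 0.0]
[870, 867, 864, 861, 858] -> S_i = 870 + -3*i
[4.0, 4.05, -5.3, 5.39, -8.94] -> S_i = Random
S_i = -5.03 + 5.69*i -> [-5.03, 0.66, 6.35, 12.04, 17.73]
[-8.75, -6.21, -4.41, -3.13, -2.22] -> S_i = -8.75*0.71^i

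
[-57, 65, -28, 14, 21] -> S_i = Random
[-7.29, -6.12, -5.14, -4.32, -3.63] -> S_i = -7.29*0.84^i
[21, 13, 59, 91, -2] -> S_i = Random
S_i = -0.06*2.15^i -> [-0.06, -0.13, -0.28, -0.6, -1.28]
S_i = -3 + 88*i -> [-3, 85, 173, 261, 349]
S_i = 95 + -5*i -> [95, 90, 85, 80, 75]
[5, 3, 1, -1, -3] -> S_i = 5 + -2*i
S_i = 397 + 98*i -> [397, 495, 593, 691, 789]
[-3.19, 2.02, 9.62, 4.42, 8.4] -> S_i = Random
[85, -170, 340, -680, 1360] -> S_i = 85*-2^i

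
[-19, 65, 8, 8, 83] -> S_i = Random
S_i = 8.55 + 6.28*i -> [8.55, 14.83, 21.11, 27.39, 33.67]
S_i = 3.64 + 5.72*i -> [3.64, 9.36, 15.08, 20.8, 26.52]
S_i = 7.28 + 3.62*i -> [7.28, 10.9, 14.52, 18.14, 21.76]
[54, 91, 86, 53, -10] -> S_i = Random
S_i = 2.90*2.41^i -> [2.9, 6.99, 16.84, 40.59, 97.83]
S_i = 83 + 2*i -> [83, 85, 87, 89, 91]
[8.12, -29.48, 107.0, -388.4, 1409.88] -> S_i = 8.12*(-3.63)^i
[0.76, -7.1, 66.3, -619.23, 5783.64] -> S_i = 0.76*(-9.34)^i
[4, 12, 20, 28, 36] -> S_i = 4 + 8*i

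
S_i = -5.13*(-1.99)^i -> [-5.13, 10.21, -20.32, 40.43, -80.45]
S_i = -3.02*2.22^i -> [-3.02, -6.7, -14.88, -33.04, -73.35]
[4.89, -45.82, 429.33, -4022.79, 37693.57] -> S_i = 4.89*(-9.37)^i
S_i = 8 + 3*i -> [8, 11, 14, 17, 20]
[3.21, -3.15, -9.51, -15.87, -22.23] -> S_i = 3.21 + -6.36*i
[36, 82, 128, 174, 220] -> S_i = 36 + 46*i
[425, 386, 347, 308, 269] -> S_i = 425 + -39*i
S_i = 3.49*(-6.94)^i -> [3.49, -24.22, 168.09, -1166.55, 8095.87]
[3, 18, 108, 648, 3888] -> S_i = 3*6^i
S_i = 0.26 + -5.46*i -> [0.26, -5.2, -10.66, -16.12, -21.58]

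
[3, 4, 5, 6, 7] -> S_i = 3 + 1*i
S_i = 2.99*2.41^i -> [2.99, 7.21, 17.37, 41.85, 100.86]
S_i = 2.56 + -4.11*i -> [2.56, -1.55, -5.66, -9.77, -13.88]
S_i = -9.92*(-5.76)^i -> [-9.92, 57.14, -329.12, 1895.74, -10919.47]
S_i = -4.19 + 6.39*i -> [-4.19, 2.2, 8.59, 14.98, 21.37]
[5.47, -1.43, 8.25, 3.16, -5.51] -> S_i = Random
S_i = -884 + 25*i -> [-884, -859, -834, -809, -784]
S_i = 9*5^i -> [9, 45, 225, 1125, 5625]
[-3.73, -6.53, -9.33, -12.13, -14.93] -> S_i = -3.73 + -2.80*i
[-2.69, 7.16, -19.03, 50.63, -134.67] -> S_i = -2.69*(-2.66)^i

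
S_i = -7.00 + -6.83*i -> [-7.0, -13.83, -20.66, -27.49, -34.32]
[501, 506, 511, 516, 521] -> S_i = 501 + 5*i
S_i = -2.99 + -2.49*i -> [-2.99, -5.48, -7.97, -10.46, -12.95]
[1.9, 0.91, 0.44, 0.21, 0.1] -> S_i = 1.90*0.48^i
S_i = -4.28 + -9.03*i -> [-4.28, -13.31, -22.34, -31.37, -40.4]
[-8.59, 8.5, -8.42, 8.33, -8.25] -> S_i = -8.59*(-0.99)^i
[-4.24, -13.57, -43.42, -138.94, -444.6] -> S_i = -4.24*3.20^i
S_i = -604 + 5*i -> [-604, -599, -594, -589, -584]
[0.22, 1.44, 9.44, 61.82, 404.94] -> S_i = 0.22*6.55^i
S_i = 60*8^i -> [60, 480, 3840, 30720, 245760]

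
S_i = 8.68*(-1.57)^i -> [8.68, -13.63, 21.4, -33.59, 52.74]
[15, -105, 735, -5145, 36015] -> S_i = 15*-7^i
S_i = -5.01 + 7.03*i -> [-5.01, 2.02, 9.05, 16.08, 23.11]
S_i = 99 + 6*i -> [99, 105, 111, 117, 123]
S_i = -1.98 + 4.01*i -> [-1.98, 2.03, 6.04, 10.05, 14.06]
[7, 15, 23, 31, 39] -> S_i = 7 + 8*i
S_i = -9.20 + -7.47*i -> [-9.2, -16.67, -24.14, -31.61, -39.08]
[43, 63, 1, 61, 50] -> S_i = Random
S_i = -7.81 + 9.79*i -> [-7.81, 1.98, 11.77, 21.56, 31.35]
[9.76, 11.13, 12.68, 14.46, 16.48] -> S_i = 9.76*1.14^i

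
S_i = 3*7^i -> [3, 21, 147, 1029, 7203]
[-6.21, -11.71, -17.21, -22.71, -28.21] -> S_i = -6.21 + -5.50*i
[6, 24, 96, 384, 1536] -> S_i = 6*4^i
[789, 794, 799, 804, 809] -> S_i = 789 + 5*i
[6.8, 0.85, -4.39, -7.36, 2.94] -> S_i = Random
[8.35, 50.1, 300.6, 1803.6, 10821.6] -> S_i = 8.35*6.00^i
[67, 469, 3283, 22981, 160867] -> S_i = 67*7^i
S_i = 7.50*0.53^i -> [7.5, 3.98, 2.11, 1.12, 0.59]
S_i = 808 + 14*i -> [808, 822, 836, 850, 864]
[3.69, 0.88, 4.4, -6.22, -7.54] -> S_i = Random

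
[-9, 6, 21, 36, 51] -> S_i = -9 + 15*i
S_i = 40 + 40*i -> [40, 80, 120, 160, 200]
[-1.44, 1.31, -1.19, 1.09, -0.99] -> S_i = -1.44*(-0.91)^i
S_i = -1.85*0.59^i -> [-1.85, -1.09, -0.64, -0.38, -0.22]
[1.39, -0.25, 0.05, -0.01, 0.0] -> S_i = 1.39*(-0.18)^i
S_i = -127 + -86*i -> [-127, -213, -299, -385, -471]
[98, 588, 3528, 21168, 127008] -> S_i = 98*6^i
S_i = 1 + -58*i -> [1, -57, -115, -173, -231]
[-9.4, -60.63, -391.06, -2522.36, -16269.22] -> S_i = -9.40*6.45^i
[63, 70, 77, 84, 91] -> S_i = 63 + 7*i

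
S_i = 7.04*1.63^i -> [7.04, 11.48, 18.7, 30.49, 49.7]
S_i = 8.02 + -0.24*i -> [8.02, 7.78, 7.54, 7.3, 7.06]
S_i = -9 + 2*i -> [-9, -7, -5, -3, -1]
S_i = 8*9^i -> [8, 72, 648, 5832, 52488]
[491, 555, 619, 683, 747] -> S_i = 491 + 64*i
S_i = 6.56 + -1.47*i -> [6.56, 5.09, 3.62, 2.15, 0.68]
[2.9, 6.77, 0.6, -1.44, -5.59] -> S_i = Random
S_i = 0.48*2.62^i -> [0.48, 1.26, 3.29, 8.63, 22.62]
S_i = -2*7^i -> [-2, -14, -98, -686, -4802]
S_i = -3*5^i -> [-3, -15, -75, -375, -1875]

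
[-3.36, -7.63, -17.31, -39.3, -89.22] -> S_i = -3.36*2.27^i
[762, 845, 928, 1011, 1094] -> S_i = 762 + 83*i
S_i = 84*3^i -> [84, 252, 756, 2268, 6804]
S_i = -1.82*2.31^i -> [-1.82, -4.2, -9.71, -22.43, -51.82]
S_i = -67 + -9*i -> [-67, -76, -85, -94, -103]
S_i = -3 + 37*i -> [-3, 34, 71, 108, 145]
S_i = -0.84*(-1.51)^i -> [-0.84, 1.27, -1.92, 2.89, -4.37]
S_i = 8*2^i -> [8, 16, 32, 64, 128]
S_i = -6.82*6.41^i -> [-6.82, -43.72, -280.22, -1796.22, -11513.74]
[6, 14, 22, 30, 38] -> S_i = 6 + 8*i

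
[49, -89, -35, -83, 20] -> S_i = Random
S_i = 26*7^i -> [26, 182, 1274, 8918, 62426]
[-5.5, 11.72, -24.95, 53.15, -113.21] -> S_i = -5.50*(-2.13)^i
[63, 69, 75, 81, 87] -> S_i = 63 + 6*i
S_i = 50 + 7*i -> [50, 57, 64, 71, 78]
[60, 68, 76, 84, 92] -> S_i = 60 + 8*i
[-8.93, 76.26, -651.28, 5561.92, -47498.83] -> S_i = -8.93*(-8.54)^i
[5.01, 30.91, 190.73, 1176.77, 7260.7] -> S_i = 5.01*6.17^i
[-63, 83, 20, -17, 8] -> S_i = Random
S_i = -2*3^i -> [-2, -6, -18, -54, -162]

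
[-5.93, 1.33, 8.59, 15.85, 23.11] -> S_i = -5.93 + 7.26*i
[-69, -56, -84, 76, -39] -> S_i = Random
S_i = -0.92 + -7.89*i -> [-0.92, -8.81, -16.7, -24.59, -32.48]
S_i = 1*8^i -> [1, 8, 64, 512, 4096]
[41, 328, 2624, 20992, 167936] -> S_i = 41*8^i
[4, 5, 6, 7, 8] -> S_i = 4 + 1*i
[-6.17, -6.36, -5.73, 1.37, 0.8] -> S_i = Random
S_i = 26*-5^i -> [26, -130, 650, -3250, 16250]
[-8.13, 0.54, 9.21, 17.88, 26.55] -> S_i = -8.13 + 8.67*i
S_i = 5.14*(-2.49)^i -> [5.14, -12.8, 31.87, -79.35, 197.59]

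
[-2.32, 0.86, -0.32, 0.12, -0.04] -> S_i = -2.32*(-0.37)^i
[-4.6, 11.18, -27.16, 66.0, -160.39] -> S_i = -4.60*(-2.43)^i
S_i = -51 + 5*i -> [-51, -46, -41, -36, -31]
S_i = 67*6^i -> [67, 402, 2412, 14472, 86832]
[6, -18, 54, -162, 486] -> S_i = 6*-3^i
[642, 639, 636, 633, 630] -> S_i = 642 + -3*i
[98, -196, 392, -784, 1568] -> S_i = 98*-2^i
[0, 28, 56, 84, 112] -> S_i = 0 + 28*i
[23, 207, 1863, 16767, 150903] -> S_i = 23*9^i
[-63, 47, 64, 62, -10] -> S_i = Random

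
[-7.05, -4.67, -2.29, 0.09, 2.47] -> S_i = -7.05 + 2.38*i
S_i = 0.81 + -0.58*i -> [0.81, 0.23, -0.35, -0.93, -1.51]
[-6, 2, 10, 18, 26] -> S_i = -6 + 8*i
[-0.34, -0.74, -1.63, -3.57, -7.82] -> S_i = -0.34*2.19^i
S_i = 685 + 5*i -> [685, 690, 695, 700, 705]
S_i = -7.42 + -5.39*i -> [-7.42, -12.81, -18.2, -23.59, -28.98]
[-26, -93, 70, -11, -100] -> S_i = Random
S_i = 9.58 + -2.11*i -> [9.58, 7.47, 5.36, 3.25, 1.14]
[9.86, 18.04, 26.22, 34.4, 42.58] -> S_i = 9.86 + 8.18*i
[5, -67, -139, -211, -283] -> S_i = 5 + -72*i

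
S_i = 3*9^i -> [3, 27, 243, 2187, 19683]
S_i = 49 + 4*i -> [49, 53, 57, 61, 65]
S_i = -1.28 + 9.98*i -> [-1.28, 8.7, 18.68, 28.66, 38.64]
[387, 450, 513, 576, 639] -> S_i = 387 + 63*i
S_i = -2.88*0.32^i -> [-2.88, -0.92, -0.29, -0.09, -0.03]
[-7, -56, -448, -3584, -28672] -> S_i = -7*8^i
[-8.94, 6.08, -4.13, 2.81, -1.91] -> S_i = -8.94*(-0.68)^i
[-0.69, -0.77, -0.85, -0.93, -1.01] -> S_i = -0.69 + -0.08*i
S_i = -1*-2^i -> [-1, 2, -4, 8, -16]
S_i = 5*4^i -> [5, 20, 80, 320, 1280]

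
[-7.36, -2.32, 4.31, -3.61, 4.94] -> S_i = Random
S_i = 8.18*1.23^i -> [8.18, 10.06, 12.38, 15.22, 18.72]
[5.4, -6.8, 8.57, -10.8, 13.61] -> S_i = 5.40*(-1.26)^i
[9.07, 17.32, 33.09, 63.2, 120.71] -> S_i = 9.07*1.91^i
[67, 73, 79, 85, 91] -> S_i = 67 + 6*i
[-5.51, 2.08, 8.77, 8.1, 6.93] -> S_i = Random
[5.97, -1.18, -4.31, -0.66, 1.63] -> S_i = Random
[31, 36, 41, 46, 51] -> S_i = 31 + 5*i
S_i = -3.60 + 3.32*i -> [-3.6, -0.28, 3.04, 6.36, 9.68]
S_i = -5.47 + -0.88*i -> [-5.47, -6.35, -7.23, -8.11, -8.99]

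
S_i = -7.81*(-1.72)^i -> [-7.81, 13.43, -23.11, 39.74, -68.35]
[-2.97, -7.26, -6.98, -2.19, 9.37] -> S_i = Random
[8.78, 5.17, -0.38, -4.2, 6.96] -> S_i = Random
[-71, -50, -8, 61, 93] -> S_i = Random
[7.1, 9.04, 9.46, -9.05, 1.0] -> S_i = Random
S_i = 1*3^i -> [1, 3, 9, 27, 81]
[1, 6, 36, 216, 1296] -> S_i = 1*6^i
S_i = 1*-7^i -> [1, -7, 49, -343, 2401]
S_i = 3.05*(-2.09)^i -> [3.05, -6.37, 13.32, -27.84, 58.19]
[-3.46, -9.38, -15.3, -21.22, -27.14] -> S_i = -3.46 + -5.92*i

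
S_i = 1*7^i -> [1, 7, 49, 343, 2401]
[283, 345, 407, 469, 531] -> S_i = 283 + 62*i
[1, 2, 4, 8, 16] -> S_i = 1*2^i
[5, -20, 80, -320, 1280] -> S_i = 5*-4^i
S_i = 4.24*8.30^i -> [4.24, 35.19, 292.09, 2424.38, 20122.33]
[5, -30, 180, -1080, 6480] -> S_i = 5*-6^i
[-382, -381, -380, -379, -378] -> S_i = -382 + 1*i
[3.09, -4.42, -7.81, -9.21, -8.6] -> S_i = Random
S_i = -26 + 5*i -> [-26, -21, -16, -11, -6]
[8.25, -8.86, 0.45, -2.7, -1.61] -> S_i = Random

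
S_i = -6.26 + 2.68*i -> [-6.26, -3.58, -0.9, 1.78, 4.46]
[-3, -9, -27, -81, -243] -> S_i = -3*3^i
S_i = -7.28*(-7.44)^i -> [-7.28, 54.16, -402.97, 2998.13, -22306.07]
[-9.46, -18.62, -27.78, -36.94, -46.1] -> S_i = -9.46 + -9.16*i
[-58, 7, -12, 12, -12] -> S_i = Random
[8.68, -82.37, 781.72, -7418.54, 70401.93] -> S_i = 8.68*(-9.49)^i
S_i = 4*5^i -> [4, 20, 100, 500, 2500]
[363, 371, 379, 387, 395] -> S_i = 363 + 8*i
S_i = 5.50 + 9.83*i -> [5.5, 15.33, 25.16, 34.99, 44.82]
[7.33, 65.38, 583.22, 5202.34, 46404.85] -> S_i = 7.33*8.92^i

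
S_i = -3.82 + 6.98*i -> [-3.82, 3.16, 10.14, 17.12, 24.1]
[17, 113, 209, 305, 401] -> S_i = 17 + 96*i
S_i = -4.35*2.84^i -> [-4.35, -12.35, -35.09, -99.64, -282.98]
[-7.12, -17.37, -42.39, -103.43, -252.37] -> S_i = -7.12*2.44^i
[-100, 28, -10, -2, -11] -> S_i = Random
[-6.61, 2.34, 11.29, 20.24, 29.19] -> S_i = -6.61 + 8.95*i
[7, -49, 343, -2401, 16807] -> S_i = 7*-7^i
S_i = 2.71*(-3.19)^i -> [2.71, -8.64, 27.58, -87.97, 280.63]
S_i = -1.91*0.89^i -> [-1.91, -1.7, -1.51, -1.35, -1.2]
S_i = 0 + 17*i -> [0, 17, 34, 51, 68]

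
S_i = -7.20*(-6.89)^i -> [-7.2, 49.61, -341.8, 2355.0, -16225.92]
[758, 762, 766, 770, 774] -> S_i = 758 + 4*i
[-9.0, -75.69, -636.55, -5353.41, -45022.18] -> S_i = -9.00*8.41^i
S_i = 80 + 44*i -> [80, 124, 168, 212, 256]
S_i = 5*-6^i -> [5, -30, 180, -1080, 6480]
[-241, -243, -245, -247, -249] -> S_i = -241 + -2*i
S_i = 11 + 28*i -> [11, 39, 67, 95, 123]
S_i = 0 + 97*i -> [0, 97, 194, 291, 388]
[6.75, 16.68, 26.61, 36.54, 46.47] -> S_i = 6.75 + 9.93*i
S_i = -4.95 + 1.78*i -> [-4.95, -3.17, -1.39, 0.39, 2.17]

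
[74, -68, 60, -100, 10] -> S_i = Random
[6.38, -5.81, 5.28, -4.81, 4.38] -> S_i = 6.38*(-0.91)^i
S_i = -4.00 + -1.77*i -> [-4.0, -5.77, -7.54, -9.31, -11.08]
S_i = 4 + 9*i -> [4, 13, 22, 31, 40]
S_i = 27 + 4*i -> [27, 31, 35, 39, 43]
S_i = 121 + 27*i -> [121, 148, 175, 202, 229]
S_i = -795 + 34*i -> [-795, -761, -727, -693, -659]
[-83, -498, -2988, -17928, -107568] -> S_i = -83*6^i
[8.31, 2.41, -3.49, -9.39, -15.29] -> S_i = 8.31 + -5.90*i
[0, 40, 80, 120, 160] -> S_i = 0 + 40*i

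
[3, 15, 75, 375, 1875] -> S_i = 3*5^i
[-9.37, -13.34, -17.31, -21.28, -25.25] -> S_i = -9.37 + -3.97*i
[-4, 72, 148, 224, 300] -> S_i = -4 + 76*i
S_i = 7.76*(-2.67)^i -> [7.76, -20.72, 55.32, -147.71, 394.37]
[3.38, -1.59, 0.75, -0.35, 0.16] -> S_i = 3.38*(-0.47)^i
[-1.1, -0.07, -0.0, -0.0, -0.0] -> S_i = -1.10*0.06^i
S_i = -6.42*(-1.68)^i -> [-6.42, 10.79, -18.12, 30.44, -51.14]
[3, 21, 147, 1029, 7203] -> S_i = 3*7^i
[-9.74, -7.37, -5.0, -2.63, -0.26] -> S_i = -9.74 + 2.37*i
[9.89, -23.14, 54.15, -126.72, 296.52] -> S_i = 9.89*(-2.34)^i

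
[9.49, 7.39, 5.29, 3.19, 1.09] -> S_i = 9.49 + -2.10*i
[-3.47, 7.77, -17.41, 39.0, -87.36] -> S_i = -3.47*(-2.24)^i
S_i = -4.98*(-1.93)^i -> [-4.98, 9.61, -18.55, 35.8, -69.1]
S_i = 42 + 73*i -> [42, 115, 188, 261, 334]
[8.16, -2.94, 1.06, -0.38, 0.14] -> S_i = 8.16*(-0.36)^i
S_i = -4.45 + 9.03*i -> [-4.45, 4.58, 13.61, 22.64, 31.67]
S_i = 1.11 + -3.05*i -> [1.11, -1.94, -4.99, -8.04, -11.09]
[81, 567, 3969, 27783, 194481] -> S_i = 81*7^i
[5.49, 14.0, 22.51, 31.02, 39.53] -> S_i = 5.49 + 8.51*i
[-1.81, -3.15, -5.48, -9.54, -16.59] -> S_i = -1.81*1.74^i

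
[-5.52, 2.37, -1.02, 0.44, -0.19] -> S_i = -5.52*(-0.43)^i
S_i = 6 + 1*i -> [6, 7, 8, 9, 10]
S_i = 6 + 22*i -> [6, 28, 50, 72, 94]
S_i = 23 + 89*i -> [23, 112, 201, 290, 379]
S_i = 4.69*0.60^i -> [4.69, 2.81, 1.69, 1.01, 0.61]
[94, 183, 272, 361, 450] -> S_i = 94 + 89*i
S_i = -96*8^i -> [-96, -768, -6144, -49152, -393216]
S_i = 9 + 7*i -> [9, 16, 23, 30, 37]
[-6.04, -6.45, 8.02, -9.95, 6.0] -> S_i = Random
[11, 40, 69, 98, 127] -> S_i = 11 + 29*i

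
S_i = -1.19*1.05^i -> [-1.19, -1.25, -1.31, -1.38, -1.45]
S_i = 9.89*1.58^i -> [9.89, 15.63, 24.69, 39.01, 61.63]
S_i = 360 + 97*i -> [360, 457, 554, 651, 748]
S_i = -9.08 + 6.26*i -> [-9.08, -2.82, 3.44, 9.7, 15.96]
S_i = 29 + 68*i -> [29, 97, 165, 233, 301]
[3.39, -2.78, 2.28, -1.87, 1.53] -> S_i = 3.39*(-0.82)^i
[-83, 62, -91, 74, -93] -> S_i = Random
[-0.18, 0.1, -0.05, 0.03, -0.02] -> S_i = -0.18*(-0.55)^i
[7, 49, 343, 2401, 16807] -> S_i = 7*7^i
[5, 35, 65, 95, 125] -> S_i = 5 + 30*i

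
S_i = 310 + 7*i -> [310, 317, 324, 331, 338]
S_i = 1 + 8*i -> [1, 9, 17, 25, 33]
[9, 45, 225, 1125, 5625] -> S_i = 9*5^i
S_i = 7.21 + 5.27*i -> [7.21, 12.48, 17.75, 23.02, 28.29]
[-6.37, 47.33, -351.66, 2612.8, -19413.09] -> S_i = -6.37*(-7.43)^i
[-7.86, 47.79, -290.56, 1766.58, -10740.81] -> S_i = -7.86*(-6.08)^i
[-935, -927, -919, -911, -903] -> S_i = -935 + 8*i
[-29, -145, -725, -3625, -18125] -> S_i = -29*5^i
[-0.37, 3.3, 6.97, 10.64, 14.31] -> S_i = -0.37 + 3.67*i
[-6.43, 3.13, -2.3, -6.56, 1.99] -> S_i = Random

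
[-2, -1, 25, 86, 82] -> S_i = Random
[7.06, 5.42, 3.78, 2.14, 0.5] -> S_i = 7.06 + -1.64*i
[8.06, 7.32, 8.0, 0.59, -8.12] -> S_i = Random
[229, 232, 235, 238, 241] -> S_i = 229 + 3*i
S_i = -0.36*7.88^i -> [-0.36, -2.84, -22.35, -176.15, -1388.06]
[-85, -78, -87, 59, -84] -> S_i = Random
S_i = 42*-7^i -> [42, -294, 2058, -14406, 100842]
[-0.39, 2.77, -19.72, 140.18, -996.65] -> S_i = -0.39*(-7.11)^i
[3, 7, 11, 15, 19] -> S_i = 3 + 4*i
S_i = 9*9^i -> [9, 81, 729, 6561, 59049]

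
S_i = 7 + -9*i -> [7, -2, -11, -20, -29]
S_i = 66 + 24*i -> [66, 90, 114, 138, 162]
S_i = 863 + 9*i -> [863, 872, 881, 890, 899]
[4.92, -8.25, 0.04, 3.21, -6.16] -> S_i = Random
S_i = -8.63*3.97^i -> [-8.63, -34.26, -136.02, -539.99, -2143.74]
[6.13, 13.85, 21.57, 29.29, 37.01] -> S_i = 6.13 + 7.72*i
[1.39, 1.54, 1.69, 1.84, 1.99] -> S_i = 1.39 + 0.15*i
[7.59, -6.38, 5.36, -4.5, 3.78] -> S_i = 7.59*(-0.84)^i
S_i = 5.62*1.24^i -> [5.62, 6.97, 8.64, 10.72, 13.29]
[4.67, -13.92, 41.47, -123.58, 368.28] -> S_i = 4.67*(-2.98)^i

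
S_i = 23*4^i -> [23, 92, 368, 1472, 5888]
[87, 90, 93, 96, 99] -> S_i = 87 + 3*i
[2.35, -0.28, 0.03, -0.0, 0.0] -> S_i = 2.35*(-0.12)^i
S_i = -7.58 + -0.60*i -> [-7.58, -8.18, -8.78, -9.38, -9.98]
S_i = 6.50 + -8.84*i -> [6.5, -2.34, -11.18, -20.02, -28.86]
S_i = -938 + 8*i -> [-938, -930, -922, -914, -906]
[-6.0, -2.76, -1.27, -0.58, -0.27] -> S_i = -6.00*0.46^i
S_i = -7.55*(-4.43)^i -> [-7.55, 33.45, -148.17, 656.38, -2907.78]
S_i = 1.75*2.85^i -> [1.75, 4.99, 14.21, 40.51, 115.46]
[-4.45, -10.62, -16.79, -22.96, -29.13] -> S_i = -4.45 + -6.17*i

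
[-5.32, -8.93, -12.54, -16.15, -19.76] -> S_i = -5.32 + -3.61*i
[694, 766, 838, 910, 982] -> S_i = 694 + 72*i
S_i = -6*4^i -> [-6, -24, -96, -384, -1536]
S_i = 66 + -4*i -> [66, 62, 58, 54, 50]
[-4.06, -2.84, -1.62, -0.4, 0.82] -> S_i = -4.06 + 1.22*i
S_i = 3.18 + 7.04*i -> [3.18, 10.22, 17.26, 24.3, 31.34]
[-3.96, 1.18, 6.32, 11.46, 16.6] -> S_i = -3.96 + 5.14*i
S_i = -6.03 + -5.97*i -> [-6.03, -12.0, -17.97, -23.94, -29.91]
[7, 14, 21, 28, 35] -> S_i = 7 + 7*i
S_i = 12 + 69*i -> [12, 81, 150, 219, 288]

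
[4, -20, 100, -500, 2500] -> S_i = 4*-5^i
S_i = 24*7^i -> [24, 168, 1176, 8232, 57624]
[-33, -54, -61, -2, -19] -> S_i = Random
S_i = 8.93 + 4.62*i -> [8.93, 13.55, 18.17, 22.79, 27.41]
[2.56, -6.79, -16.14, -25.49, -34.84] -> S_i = 2.56 + -9.35*i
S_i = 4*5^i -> [4, 20, 100, 500, 2500]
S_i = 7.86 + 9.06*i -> [7.86, 16.92, 25.98, 35.04, 44.1]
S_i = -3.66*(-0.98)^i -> [-3.66, 3.59, -3.52, 3.44, -3.38]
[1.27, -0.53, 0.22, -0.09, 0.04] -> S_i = 1.27*(-0.42)^i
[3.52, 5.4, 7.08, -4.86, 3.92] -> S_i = Random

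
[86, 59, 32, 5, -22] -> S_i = 86 + -27*i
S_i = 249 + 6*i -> [249, 255, 261, 267, 273]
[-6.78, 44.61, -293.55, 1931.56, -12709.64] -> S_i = -6.78*(-6.58)^i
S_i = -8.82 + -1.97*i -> [-8.82, -10.79, -12.76, -14.73, -16.7]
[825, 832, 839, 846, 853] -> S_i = 825 + 7*i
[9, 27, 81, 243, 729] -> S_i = 9*3^i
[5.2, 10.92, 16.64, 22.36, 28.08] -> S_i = 5.20 + 5.72*i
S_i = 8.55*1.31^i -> [8.55, 11.2, 14.67, 19.22, 25.18]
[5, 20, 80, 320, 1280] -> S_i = 5*4^i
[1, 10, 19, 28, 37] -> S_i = 1 + 9*i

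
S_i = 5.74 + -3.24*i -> [5.74, 2.5, -0.74, -3.98, -7.22]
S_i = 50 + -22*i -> [50, 28, 6, -16, -38]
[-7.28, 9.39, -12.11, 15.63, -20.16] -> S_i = -7.28*(-1.29)^i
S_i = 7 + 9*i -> [7, 16, 25, 34, 43]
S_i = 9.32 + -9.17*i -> [9.32, 0.15, -9.02, -18.19, -27.36]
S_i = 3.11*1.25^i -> [3.11, 3.89, 4.86, 6.07, 7.59]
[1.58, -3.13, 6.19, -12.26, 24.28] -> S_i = 1.58*(-1.98)^i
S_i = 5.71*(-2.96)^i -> [5.71, -16.9, 50.03, -148.09, 438.33]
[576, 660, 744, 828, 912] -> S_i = 576 + 84*i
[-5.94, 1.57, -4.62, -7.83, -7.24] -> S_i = Random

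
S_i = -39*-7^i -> [-39, 273, -1911, 13377, -93639]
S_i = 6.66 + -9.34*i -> [6.66, -2.68, -12.02, -21.36, -30.7]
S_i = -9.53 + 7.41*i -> [-9.53, -2.12, 5.29, 12.7, 20.11]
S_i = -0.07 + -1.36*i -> [-0.07, -1.43, -2.79, -4.15, -5.51]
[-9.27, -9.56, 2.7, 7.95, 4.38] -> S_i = Random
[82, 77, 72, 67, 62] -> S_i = 82 + -5*i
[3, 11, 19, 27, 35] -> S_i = 3 + 8*i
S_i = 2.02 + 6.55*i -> [2.02, 8.57, 15.12, 21.67, 28.22]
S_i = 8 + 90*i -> [8, 98, 188, 278, 368]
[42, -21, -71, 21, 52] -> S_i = Random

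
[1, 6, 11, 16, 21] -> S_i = 1 + 5*i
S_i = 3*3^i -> [3, 9, 27, 81, 243]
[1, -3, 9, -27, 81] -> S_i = 1*-3^i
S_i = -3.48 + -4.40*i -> [-3.48, -7.88, -12.28, -16.68, -21.08]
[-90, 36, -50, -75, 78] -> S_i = Random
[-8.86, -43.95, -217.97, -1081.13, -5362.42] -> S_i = -8.86*4.96^i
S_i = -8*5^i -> [-8, -40, -200, -1000, -5000]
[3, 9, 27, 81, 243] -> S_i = 3*3^i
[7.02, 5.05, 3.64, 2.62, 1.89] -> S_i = 7.02*0.72^i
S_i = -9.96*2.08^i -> [-9.96, -20.72, -43.09, -89.63, -186.43]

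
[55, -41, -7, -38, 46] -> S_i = Random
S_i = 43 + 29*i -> [43, 72, 101, 130, 159]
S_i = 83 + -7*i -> [83, 76, 69, 62, 55]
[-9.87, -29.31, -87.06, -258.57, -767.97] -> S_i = -9.87*2.97^i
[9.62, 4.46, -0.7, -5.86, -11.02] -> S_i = 9.62 + -5.16*i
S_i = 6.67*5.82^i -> [6.67, 38.82, 225.93, 1314.91, 7652.75]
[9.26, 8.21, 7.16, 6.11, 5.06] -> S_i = 9.26 + -1.05*i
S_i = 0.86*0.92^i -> [0.86, 0.79, 0.73, 0.67, 0.62]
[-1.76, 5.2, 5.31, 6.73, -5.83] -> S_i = Random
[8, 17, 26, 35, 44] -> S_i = 8 + 9*i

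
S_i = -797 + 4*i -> [-797, -793, -789, -785, -781]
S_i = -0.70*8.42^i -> [-0.7, -5.89, -49.63, -417.86, -3518.41]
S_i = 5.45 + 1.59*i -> [5.45, 7.04, 8.63, 10.22, 11.81]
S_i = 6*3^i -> [6, 18, 54, 162, 486]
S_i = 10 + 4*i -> [10, 14, 18, 22, 26]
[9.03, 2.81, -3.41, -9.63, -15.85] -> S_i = 9.03 + -6.22*i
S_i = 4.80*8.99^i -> [4.8, 43.15, 387.94, 3487.55, 31353.07]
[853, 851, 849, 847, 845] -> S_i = 853 + -2*i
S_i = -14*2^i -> [-14, -28, -56, -112, -224]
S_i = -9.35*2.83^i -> [-9.35, -26.46, -74.88, -211.92, -599.73]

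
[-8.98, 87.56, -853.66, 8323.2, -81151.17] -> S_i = -8.98*(-9.75)^i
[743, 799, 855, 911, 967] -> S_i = 743 + 56*i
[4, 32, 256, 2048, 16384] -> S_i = 4*8^i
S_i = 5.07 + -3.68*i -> [5.07, 1.39, -2.29, -5.97, -9.65]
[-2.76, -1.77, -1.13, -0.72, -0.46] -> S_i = -2.76*0.64^i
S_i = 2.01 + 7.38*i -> [2.01, 9.39, 16.77, 24.15, 31.53]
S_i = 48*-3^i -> [48, -144, 432, -1296, 3888]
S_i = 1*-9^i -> [1, -9, 81, -729, 6561]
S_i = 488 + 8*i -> [488, 496, 504, 512, 520]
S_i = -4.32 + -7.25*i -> [-4.32, -11.57, -18.82, -26.07, -33.32]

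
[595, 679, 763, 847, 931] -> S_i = 595 + 84*i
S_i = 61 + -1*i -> [61, 60, 59, 58, 57]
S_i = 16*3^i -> [16, 48, 144, 432, 1296]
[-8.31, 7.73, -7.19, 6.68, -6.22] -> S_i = -8.31*(-0.93)^i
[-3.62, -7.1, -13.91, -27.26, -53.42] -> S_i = -3.62*1.96^i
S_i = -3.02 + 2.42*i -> [-3.02, -0.6, 1.82, 4.24, 6.66]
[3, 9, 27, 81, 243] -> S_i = 3*3^i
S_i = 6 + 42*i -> [6, 48, 90, 132, 174]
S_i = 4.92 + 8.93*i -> [4.92, 13.85, 22.78, 31.71, 40.64]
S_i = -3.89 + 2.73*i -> [-3.89, -1.16, 1.57, 4.3, 7.03]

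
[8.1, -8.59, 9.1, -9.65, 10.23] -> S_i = 8.10*(-1.06)^i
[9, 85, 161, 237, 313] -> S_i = 9 + 76*i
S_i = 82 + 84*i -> [82, 166, 250, 334, 418]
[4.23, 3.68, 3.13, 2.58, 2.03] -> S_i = 4.23 + -0.55*i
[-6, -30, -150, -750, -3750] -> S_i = -6*5^i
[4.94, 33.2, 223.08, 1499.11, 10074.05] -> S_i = 4.94*6.72^i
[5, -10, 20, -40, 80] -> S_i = 5*-2^i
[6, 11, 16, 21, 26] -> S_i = 6 + 5*i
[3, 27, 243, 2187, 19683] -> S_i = 3*9^i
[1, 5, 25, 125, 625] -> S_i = 1*5^i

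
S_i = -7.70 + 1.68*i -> [-7.7, -6.02, -4.34, -2.66, -0.98]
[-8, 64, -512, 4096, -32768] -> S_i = -8*-8^i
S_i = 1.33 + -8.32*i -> [1.33, -6.99, -15.31, -23.63, -31.95]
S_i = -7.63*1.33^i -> [-7.63, -10.15, -13.5, -17.95, -23.87]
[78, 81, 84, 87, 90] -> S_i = 78 + 3*i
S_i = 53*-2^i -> [53, -106, 212, -424, 848]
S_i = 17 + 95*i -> [17, 112, 207, 302, 397]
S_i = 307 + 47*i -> [307, 354, 401, 448, 495]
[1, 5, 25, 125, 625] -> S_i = 1*5^i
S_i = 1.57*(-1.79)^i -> [1.57, -2.81, 5.03, -9.0, 16.12]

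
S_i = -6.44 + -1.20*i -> [-6.44, -7.64, -8.84, -10.04, -11.24]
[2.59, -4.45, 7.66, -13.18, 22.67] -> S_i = 2.59*(-1.72)^i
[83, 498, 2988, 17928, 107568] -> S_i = 83*6^i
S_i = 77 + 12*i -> [77, 89, 101, 113, 125]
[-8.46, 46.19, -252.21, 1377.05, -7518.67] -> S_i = -8.46*(-5.46)^i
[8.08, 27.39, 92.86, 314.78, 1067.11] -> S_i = 8.08*3.39^i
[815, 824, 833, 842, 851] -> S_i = 815 + 9*i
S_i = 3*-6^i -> [3, -18, 108, -648, 3888]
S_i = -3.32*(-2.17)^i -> [-3.32, 7.2, -15.63, 33.92, -73.62]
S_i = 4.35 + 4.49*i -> [4.35, 8.84, 13.33, 17.82, 22.31]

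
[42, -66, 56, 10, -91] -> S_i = Random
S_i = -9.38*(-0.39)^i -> [-9.38, 3.66, -1.43, 0.56, -0.22]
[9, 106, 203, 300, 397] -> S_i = 9 + 97*i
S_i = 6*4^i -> [6, 24, 96, 384, 1536]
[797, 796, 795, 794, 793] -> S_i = 797 + -1*i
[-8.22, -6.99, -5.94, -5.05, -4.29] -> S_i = -8.22*0.85^i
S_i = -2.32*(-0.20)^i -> [-2.32, 0.46, -0.09, 0.02, -0.0]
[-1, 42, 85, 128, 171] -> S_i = -1 + 43*i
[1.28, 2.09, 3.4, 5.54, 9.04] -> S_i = 1.28*1.63^i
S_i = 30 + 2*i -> [30, 32, 34, 36, 38]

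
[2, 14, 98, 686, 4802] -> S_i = 2*7^i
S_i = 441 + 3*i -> [441, 444, 447, 450, 453]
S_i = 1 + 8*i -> [1, 9, 17, 25, 33]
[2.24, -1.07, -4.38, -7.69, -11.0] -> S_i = 2.24 + -3.31*i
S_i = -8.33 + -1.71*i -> [-8.33, -10.04, -11.75, -13.46, -15.17]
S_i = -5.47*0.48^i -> [-5.47, -2.63, -1.26, -0.6, -0.29]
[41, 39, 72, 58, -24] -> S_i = Random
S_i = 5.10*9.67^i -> [5.1, 49.32, 476.9, 4611.58, 44593.96]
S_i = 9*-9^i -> [9, -81, 729, -6561, 59049]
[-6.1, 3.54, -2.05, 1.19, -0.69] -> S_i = -6.10*(-0.58)^i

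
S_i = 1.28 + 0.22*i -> [1.28, 1.5, 1.72, 1.94, 2.16]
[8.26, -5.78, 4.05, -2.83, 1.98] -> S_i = 8.26*(-0.70)^i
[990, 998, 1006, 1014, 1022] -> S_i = 990 + 8*i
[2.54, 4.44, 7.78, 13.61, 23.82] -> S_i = 2.54*1.75^i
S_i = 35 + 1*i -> [35, 36, 37, 38, 39]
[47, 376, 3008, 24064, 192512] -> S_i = 47*8^i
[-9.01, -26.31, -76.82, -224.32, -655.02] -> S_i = -9.01*2.92^i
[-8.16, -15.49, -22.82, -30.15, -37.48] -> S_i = -8.16 + -7.33*i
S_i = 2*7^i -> [2, 14, 98, 686, 4802]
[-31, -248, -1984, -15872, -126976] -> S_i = -31*8^i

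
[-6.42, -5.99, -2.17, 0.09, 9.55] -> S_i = Random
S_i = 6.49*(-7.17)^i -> [6.49, -46.53, 333.64, -2392.23, 17152.26]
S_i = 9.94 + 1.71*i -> [9.94, 11.65, 13.36, 15.07, 16.78]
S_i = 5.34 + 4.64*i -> [5.34, 9.98, 14.62, 19.26, 23.9]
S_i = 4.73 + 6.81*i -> [4.73, 11.54, 18.35, 25.16, 31.97]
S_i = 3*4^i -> [3, 12, 48, 192, 768]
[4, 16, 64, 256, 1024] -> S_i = 4*4^i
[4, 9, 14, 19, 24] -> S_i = 4 + 5*i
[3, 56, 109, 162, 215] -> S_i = 3 + 53*i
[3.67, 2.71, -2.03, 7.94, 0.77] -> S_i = Random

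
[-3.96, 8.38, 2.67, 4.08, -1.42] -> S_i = Random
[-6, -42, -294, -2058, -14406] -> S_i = -6*7^i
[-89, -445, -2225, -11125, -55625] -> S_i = -89*5^i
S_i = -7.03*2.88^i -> [-7.03, -20.25, -58.31, -167.93, -483.64]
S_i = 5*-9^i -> [5, -45, 405, -3645, 32805]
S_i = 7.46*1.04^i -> [7.46, 7.76, 8.07, 8.39, 8.73]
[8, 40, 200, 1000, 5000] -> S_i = 8*5^i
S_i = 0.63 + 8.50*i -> [0.63, 9.13, 17.63, 26.13, 34.63]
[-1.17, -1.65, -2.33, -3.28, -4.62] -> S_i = -1.17*1.41^i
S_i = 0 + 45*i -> [0, 45, 90, 135, 180]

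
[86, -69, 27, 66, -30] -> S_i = Random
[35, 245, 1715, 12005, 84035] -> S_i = 35*7^i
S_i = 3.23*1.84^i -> [3.23, 5.94, 10.94, 20.12, 37.02]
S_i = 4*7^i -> [4, 28, 196, 1372, 9604]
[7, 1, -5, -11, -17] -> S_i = 7 + -6*i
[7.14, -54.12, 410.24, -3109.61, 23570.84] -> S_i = 7.14*(-7.58)^i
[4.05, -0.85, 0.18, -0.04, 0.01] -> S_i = 4.05*(-0.21)^i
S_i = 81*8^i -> [81, 648, 5184, 41472, 331776]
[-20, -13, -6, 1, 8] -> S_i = -20 + 7*i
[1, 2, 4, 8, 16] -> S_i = 1*2^i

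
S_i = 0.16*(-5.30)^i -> [0.16, -0.85, 4.49, -23.82, 126.25]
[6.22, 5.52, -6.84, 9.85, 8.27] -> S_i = Random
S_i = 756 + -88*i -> [756, 668, 580, 492, 404]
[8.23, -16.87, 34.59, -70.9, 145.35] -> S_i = 8.23*(-2.05)^i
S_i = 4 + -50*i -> [4, -46, -96, -146, -196]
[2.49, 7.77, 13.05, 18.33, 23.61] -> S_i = 2.49 + 5.28*i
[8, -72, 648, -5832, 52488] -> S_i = 8*-9^i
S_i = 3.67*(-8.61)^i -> [3.67, -31.6, 272.06, -2342.48, 20168.74]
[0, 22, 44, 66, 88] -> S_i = 0 + 22*i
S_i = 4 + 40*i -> [4, 44, 84, 124, 164]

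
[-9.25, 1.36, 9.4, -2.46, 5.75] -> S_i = Random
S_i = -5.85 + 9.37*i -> [-5.85, 3.52, 12.89, 22.26, 31.63]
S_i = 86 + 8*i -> [86, 94, 102, 110, 118]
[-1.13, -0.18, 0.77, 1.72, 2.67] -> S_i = -1.13 + 0.95*i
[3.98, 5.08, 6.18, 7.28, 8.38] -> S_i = 3.98 + 1.10*i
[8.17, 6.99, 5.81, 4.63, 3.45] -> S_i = 8.17 + -1.18*i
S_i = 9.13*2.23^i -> [9.13, 20.36, 45.4, 101.25, 225.78]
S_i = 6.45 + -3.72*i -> [6.45, 2.73, -0.99, -4.71, -8.43]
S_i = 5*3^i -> [5, 15, 45, 135, 405]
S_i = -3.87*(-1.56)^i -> [-3.87, 6.04, -9.42, 14.69, -22.92]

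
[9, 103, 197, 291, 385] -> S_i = 9 + 94*i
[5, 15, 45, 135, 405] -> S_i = 5*3^i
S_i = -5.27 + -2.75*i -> [-5.27, -8.02, -10.77, -13.52, -16.27]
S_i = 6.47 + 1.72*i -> [6.47, 8.19, 9.91, 11.63, 13.35]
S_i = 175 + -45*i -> [175, 130, 85, 40, -5]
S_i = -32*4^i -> [-32, -128, -512, -2048, -8192]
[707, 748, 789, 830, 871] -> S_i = 707 + 41*i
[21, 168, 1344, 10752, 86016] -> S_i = 21*8^i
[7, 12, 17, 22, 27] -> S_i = 7 + 5*i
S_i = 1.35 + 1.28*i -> [1.35, 2.63, 3.91, 5.19, 6.47]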